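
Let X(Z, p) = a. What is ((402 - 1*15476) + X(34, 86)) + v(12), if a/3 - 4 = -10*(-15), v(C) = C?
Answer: -14600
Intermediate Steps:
a = 462 (a = 12 + 3*(-10*(-15)) = 12 + 3*150 = 12 + 450 = 462)
X(Z, p) = 462
((402 - 1*15476) + X(34, 86)) + v(12) = ((402 - 1*15476) + 462) + 12 = ((402 - 15476) + 462) + 12 = (-15074 + 462) + 12 = -14612 + 12 = -14600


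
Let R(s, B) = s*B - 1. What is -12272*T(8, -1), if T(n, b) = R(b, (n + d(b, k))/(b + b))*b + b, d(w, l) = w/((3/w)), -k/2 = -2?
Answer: 153400/3 ≈ 51133.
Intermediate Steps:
k = 4 (k = -2*(-2) = 4)
d(w, l) = w**2/3 (d(w, l) = w*(w/3) = w**2/3)
R(s, B) = -1 + B*s (R(s, B) = B*s - 1 = -1 + B*s)
T(n, b) = b + b*(-1 + n/2 + b**2/6) (T(n, b) = (-1 + ((n + b**2/3)/(b + b))*b)*b + b = (-1 + ((n + b**2/3)/((2*b)))*b)*b + b = (-1 + ((n + b**2/3)*(1/(2*b)))*b)*b + b = (-1 + ((n + b**2/3)/(2*b))*b)*b + b = (-1 + (n/2 + b**2/6))*b + b = (-1 + n/2 + b**2/6)*b + b = b*(-1 + n/2 + b**2/6) + b = b + b*(-1 + n/2 + b**2/6))
-12272*T(8, -1) = -6136*(-1)*((-1)**2 + 3*8)/3 = -6136*(-1)*(1 + 24)/3 = -6136*(-1)*25/3 = -12272*(-25/6) = 153400/3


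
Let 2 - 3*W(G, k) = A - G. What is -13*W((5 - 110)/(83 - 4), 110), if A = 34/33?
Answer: 12181/7821 ≈ 1.5575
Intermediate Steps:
A = 34/33 (A = 34*(1/33) = 34/33 ≈ 1.0303)
W(G, k) = 32/99 + G/3 (W(G, k) = ⅔ - (34/33 - G)/3 = ⅔ + (-34/99 + G/3) = 32/99 + G/3)
-13*W((5 - 110)/(83 - 4), 110) = -13*(32/99 + ((5 - 110)/(83 - 4))/3) = -13*(32/99 + (-105/79)/3) = -13*(32/99 + (-105*1/79)/3) = -13*(32/99 + (⅓)*(-105/79)) = -13*(32/99 - 35/79) = -13*(-937/7821) = 12181/7821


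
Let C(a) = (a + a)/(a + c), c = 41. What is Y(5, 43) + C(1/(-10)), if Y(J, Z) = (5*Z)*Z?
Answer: 3781203/409 ≈ 9245.0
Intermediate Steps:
Y(J, Z) = 5*Z²
C(a) = 2*a/(41 + a) (C(a) = (a + a)/(a + 41) = (2*a)/(41 + a) = 2*a/(41 + a))
Y(5, 43) + C(1/(-10)) = 5*43² + 2/(-10*(41 + 1/(-10))) = 5*1849 + 2*(-⅒)/(41 - ⅒) = 9245 + 2*(-⅒)/(409/10) = 9245 + 2*(-⅒)*(10/409) = 9245 - 2/409 = 3781203/409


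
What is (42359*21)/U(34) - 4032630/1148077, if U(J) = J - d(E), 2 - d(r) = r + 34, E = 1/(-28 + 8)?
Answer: 2917123755870/216330509 ≈ 13485.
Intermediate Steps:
E = -1/20 (E = 1/(-20) = -1/20 ≈ -0.050000)
d(r) = -32 - r (d(r) = 2 - (r + 34) = 2 - (34 + r) = 2 + (-34 - r) = -32 - r)
U(J) = 639/20 + J (U(J) = J - (-32 - 1*(-1/20)) = J - (-32 + 1/20) = J - 1*(-639/20) = J + 639/20 = 639/20 + J)
(42359*21)/U(34) - 4032630/1148077 = (42359*21)/(639/20 + 34) - 4032630/1148077 = 889539/(1319/20) - 4032630*1/1148077 = 889539*(20/1319) - 576090/164011 = 17790780/1319 - 576090/164011 = 2917123755870/216330509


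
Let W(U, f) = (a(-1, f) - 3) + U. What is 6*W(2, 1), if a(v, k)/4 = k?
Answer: 18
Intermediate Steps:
a(v, k) = 4*k
W(U, f) = -3 + U + 4*f (W(U, f) = (4*f - 3) + U = (-3 + 4*f) + U = -3 + U + 4*f)
6*W(2, 1) = 6*(-3 + 2 + 4*1) = 6*(-3 + 2 + 4) = 6*3 = 18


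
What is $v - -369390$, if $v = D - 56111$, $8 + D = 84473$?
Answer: $397744$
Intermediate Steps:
$D = 84465$ ($D = -8 + 84473 = 84465$)
$v = 28354$ ($v = 84465 - 56111 = 28354$)
$v - -369390 = 28354 - -369390 = 28354 + 369390 = 397744$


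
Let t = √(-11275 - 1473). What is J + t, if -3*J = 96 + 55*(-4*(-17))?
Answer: -3836/3 + 2*I*√3187 ≈ -1278.7 + 112.91*I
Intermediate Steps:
t = 2*I*√3187 (t = √(-12748) = 2*I*√3187 ≈ 112.91*I)
J = -3836/3 (J = -(96 + 55*(-4*(-17)))/3 = -(96 + 55*68)/3 = -(96 + 3740)/3 = -⅓*3836 = -3836/3 ≈ -1278.7)
J + t = -3836/3 + 2*I*√3187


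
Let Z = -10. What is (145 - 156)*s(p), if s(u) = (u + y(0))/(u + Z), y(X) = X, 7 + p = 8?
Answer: 11/9 ≈ 1.2222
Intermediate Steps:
p = 1 (p = -7 + 8 = 1)
s(u) = u/(-10 + u) (s(u) = (u + 0)/(u - 10) = u/(-10 + u))
(145 - 156)*s(p) = (145 - 156)*(1/(-10 + 1)) = -11/(-9) = -11*(-1)/9 = -11*(-⅑) = 11/9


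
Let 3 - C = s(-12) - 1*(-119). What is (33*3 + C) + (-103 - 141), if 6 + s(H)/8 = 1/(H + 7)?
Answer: -1057/5 ≈ -211.40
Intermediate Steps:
s(H) = -48 + 8/(7 + H) (s(H) = -48 + 8/(H + 7) = -48 + 8/(7 + H))
C = -332/5 (C = 3 - (8*(-41 - 6*(-12))/(7 - 12) - 1*(-119)) = 3 - (8*(-41 + 72)/(-5) + 119) = 3 - (8*(-⅕)*31 + 119) = 3 - (-248/5 + 119) = 3 - 1*347/5 = 3 - 347/5 = -332/5 ≈ -66.400)
(33*3 + C) + (-103 - 141) = (33*3 - 332/5) + (-103 - 141) = (99 - 332/5) - 244 = 163/5 - 244 = -1057/5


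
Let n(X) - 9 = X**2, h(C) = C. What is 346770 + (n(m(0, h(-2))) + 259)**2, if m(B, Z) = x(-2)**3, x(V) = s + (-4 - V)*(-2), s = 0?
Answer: 19391266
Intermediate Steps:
x(V) = 8 + 2*V (x(V) = 0 + (-4 - V)*(-2) = 0 + (8 + 2*V) = 8 + 2*V)
m(B, Z) = 64 (m(B, Z) = (8 + 2*(-2))**3 = (8 - 4)**3 = 4**3 = 64)
n(X) = 9 + X**2
346770 + (n(m(0, h(-2))) + 259)**2 = 346770 + ((9 + 64**2) + 259)**2 = 346770 + ((9 + 4096) + 259)**2 = 346770 + (4105 + 259)**2 = 346770 + 4364**2 = 346770 + 19044496 = 19391266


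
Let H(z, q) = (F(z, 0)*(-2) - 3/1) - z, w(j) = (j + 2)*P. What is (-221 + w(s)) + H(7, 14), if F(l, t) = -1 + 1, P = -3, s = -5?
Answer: -222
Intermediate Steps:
F(l, t) = 0
w(j) = -6 - 3*j (w(j) = (j + 2)*(-3) = (2 + j)*(-3) = -6 - 3*j)
H(z, q) = -3 - z (H(z, q) = (0*(-2) - 3/1) - z = (0 - 3*1) - z = (0 - 3) - z = -3 - z)
(-221 + w(s)) + H(7, 14) = (-221 + (-6 - 3*(-5))) + (-3 - 1*7) = (-221 + (-6 + 15)) + (-3 - 7) = (-221 + 9) - 10 = -212 - 10 = -222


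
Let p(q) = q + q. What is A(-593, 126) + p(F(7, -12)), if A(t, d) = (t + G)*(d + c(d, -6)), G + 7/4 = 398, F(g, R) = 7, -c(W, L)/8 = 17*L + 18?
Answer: -313985/2 ≈ -1.5699e+5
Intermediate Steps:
c(W, L) = -144 - 136*L (c(W, L) = -8*(17*L + 18) = -8*(18 + 17*L) = -144 - 136*L)
G = 1585/4 (G = -7/4 + 398 = 1585/4 ≈ 396.25)
p(q) = 2*q
A(t, d) = (672 + d)*(1585/4 + t) (A(t, d) = (t + 1585/4)*(d + (-144 - 136*(-6))) = (1585/4 + t)*(d + (-144 + 816)) = (1585/4 + t)*(d + 672) = (1585/4 + t)*(672 + d) = (672 + d)*(1585/4 + t))
A(-593, 126) + p(F(7, -12)) = (266280 + 672*(-593) + (1585/4)*126 + 126*(-593)) + 2*7 = (266280 - 398496 + 99855/2 - 74718) + 14 = -314013/2 + 14 = -313985/2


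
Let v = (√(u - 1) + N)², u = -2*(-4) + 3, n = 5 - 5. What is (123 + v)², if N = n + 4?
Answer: 22841 + 2384*√10 ≈ 30380.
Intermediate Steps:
n = 0
u = 11 (u = 8 + 3 = 11)
N = 4 (N = 0 + 4 = 4)
v = (4 + √10)² (v = (√(11 - 1) + 4)² = (√10 + 4)² = (4 + √10)² ≈ 51.298)
(123 + v)² = (123 + (4 + √10)²)²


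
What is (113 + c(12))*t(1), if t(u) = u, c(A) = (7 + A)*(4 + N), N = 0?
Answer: 189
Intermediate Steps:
c(A) = 28 + 4*A (c(A) = (7 + A)*(4 + 0) = (7 + A)*4 = 28 + 4*A)
(113 + c(12))*t(1) = (113 + (28 + 4*12))*1 = (113 + (28 + 48))*1 = (113 + 76)*1 = 189*1 = 189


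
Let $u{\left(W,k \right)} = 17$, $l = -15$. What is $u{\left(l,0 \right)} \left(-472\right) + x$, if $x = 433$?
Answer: $-7591$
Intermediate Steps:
$u{\left(l,0 \right)} \left(-472\right) + x = 17 \left(-472\right) + 433 = -8024 + 433 = -7591$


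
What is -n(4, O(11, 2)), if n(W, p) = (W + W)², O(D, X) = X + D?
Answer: -64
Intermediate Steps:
O(D, X) = D + X
n(W, p) = 4*W² (n(W, p) = (2*W)² = 4*W²)
-n(4, O(11, 2)) = -4*4² = -4*16 = -1*64 = -64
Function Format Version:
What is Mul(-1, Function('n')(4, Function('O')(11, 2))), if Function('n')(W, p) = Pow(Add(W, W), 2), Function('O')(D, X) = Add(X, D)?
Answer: -64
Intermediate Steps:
Function('O')(D, X) = Add(D, X)
Function('n')(W, p) = Mul(4, Pow(W, 2)) (Function('n')(W, p) = Pow(Mul(2, W), 2) = Mul(4, Pow(W, 2)))
Mul(-1, Function('n')(4, Function('O')(11, 2))) = Mul(-1, Mul(4, Pow(4, 2))) = Mul(-1, Mul(4, 16)) = Mul(-1, 64) = -64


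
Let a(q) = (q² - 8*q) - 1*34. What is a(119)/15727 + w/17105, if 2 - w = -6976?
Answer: 335101381/269010335 ≈ 1.2457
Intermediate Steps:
w = 6978 (w = 2 - 1*(-6976) = 2 + 6976 = 6978)
a(q) = -34 + q² - 8*q (a(q) = (q² - 8*q) - 34 = -34 + q² - 8*q)
a(119)/15727 + w/17105 = (-34 + 119² - 8*119)/15727 + 6978/17105 = (-34 + 14161 - 952)*(1/15727) + 6978*(1/17105) = 13175*(1/15727) + 6978/17105 = 13175/15727 + 6978/17105 = 335101381/269010335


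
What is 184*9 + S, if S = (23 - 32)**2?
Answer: 1737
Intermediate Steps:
S = 81 (S = (-9)**2 = 81)
184*9 + S = 184*9 + 81 = 1656 + 81 = 1737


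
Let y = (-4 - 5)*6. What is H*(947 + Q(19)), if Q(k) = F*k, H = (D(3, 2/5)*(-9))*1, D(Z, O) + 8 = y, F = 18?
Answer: 719262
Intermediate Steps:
y = -54 (y = -9*6 = -54)
D(Z, O) = -62 (D(Z, O) = -8 - 54 = -62)
H = 558 (H = -62*(-9)*1 = 558*1 = 558)
Q(k) = 18*k
H*(947 + Q(19)) = 558*(947 + 18*19) = 558*(947 + 342) = 558*1289 = 719262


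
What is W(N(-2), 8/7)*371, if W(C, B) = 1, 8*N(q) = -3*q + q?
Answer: 371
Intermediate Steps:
N(q) = -q/4 (N(q) = (-3*q + q)/8 = (-2*q)/8 = -q/4)
W(N(-2), 8/7)*371 = 1*371 = 371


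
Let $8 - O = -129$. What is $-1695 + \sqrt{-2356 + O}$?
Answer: $-1695 + i \sqrt{2219} \approx -1695.0 + 47.106 i$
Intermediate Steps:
$O = 137$ ($O = 8 - -129 = 8 + 129 = 137$)
$-1695 + \sqrt{-2356 + O} = -1695 + \sqrt{-2356 + 137} = -1695 + \sqrt{-2219} = -1695 + i \sqrt{2219}$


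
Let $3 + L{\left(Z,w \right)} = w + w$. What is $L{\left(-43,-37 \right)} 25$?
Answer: $-1925$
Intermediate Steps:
$L{\left(Z,w \right)} = -3 + 2 w$ ($L{\left(Z,w \right)} = -3 + \left(w + w\right) = -3 + 2 w$)
$L{\left(-43,-37 \right)} 25 = \left(-3 + 2 \left(-37\right)\right) 25 = \left(-3 - 74\right) 25 = \left(-77\right) 25 = -1925$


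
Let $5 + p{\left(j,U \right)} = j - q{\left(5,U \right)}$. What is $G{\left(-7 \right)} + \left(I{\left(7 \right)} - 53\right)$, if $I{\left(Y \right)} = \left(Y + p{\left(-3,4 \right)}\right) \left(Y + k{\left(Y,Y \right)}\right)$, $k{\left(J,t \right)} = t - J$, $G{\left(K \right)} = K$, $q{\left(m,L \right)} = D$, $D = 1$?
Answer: $-74$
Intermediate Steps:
$q{\left(m,L \right)} = 1$
$p{\left(j,U \right)} = -6 + j$ ($p{\left(j,U \right)} = -5 + \left(j - 1\right) = -5 + \left(-1 + j\right) = -6 + j$)
$I{\left(Y \right)} = Y \left(-9 + Y\right)$ ($I{\left(Y \right)} = \left(Y - 9\right) \left(Y + \left(Y - Y\right)\right) = \left(Y - 9\right) \left(Y + 0\right) = \left(-9 + Y\right) Y = Y \left(-9 + Y\right)$)
$G{\left(-7 \right)} + \left(I{\left(7 \right)} - 53\right) = -7 - \left(53 - 7 \left(-9 + 7\right)\right) = -7 + \left(7 \left(-2\right) - 53\right) = -7 - 67 = -74$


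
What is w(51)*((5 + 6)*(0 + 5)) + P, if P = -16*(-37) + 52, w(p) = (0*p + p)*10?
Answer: 28694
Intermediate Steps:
w(p) = 10*p (w(p) = (0 + p)*10 = p*10 = 10*p)
P = 644 (P = 592 + 52 = 644)
w(51)*((5 + 6)*(0 + 5)) + P = (10*51)*((5 + 6)*(0 + 5)) + 644 = 510*(11*5) + 644 = 510*55 + 644 = 28050 + 644 = 28694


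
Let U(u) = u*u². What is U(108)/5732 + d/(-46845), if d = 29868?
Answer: 4903333772/22376295 ≈ 219.13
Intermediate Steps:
U(u) = u³
U(108)/5732 + d/(-46845) = 108³/5732 + 29868/(-46845) = 1259712*(1/5732) + 29868*(-1/46845) = 314928/1433 - 9956/15615 = 4903333772/22376295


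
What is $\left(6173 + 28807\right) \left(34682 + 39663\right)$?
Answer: $2600588100$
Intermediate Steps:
$\left(6173 + 28807\right) \left(34682 + 39663\right) = 34980 \cdot 74345 = 2600588100$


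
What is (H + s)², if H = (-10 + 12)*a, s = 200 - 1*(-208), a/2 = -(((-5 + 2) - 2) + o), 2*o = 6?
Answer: 173056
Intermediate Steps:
o = 3 (o = (½)*6 = 3)
a = 4 (a = 2*(-(((-5 + 2) - 2) + 3)) = 2*(-((-3 - 2) + 3)) = 2*(-(-5 + 3)) = 2*(-1*(-2)) = 2*2 = 4)
s = 408 (s = 200 + 208 = 408)
H = 8 (H = (-10 + 12)*4 = 2*4 = 8)
(H + s)² = (8 + 408)² = 416² = 173056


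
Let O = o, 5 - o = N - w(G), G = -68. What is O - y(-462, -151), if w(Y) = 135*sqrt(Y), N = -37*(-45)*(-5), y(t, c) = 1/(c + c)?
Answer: 2515661/302 + 270*I*sqrt(17) ≈ 8330.0 + 1113.2*I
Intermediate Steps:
y(t, c) = 1/(2*c)
N = -8325 (N = 1665*(-5) = -8325)
o = 8330 + 270*I*sqrt(17) (o = 5 - (-8325 - 135*sqrt(-68)) = 5 - (-8325 - 135*2*I*sqrt(17)) = 5 - (-8325 - 270*I*sqrt(17)) = 5 + (8325 + 270*I*sqrt(17)) = 8330 + 270*I*sqrt(17) ≈ 8330.0 + 1113.2*I)
O = 8330 + 270*I*sqrt(17) ≈ 8330.0 + 1113.2*I
O - y(-462, -151) = (8330 + 270*I*sqrt(17)) - 1/(2*(-151)) = (8330 + 270*I*sqrt(17)) - (-1)/(2*151) = (8330 + 270*I*sqrt(17)) - 1*(-1/302) = (8330 + 270*I*sqrt(17)) + 1/302 = 2515661/302 + 270*I*sqrt(17)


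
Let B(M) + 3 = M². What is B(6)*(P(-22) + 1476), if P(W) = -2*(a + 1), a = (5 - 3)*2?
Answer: 48378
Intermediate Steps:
B(M) = -3 + M²
a = 4 (a = 2*2 = 4)
P(W) = -10 (P(W) = -2*(4 + 1) = -2*5 = -10)
B(6)*(P(-22) + 1476) = (-3 + 6²)*(-10 + 1476) = (-3 + 36)*1466 = 33*1466 = 48378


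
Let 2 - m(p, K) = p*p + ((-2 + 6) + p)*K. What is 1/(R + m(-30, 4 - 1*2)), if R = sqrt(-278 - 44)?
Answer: -423/358019 - I*sqrt(322)/716038 ≈ -0.0011815 - 2.5061e-5*I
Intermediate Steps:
m(p, K) = 2 - p**2 - K*(4 + p) (m(p, K) = 2 - (p*p + ((-2 + 6) + p)*K) = 2 - (p**2 + (4 + p)*K) = 2 - (p**2 + K*(4 + p)) = 2 + (-p**2 - K*(4 + p)) = 2 - p**2 - K*(4 + p))
R = I*sqrt(322) (R = sqrt(-322) = I*sqrt(322) ≈ 17.944*I)
1/(R + m(-30, 4 - 1*2)) = 1/(I*sqrt(322) + (2 - 1*(-30)**2 - 4*(4 - 1*2) - 1*(4 - 1*2)*(-30))) = 1/(I*sqrt(322) + (2 - 1*900 - 4*(4 - 2) - 1*(4 - 2)*(-30))) = 1/(I*sqrt(322) + (2 - 900 - 4*2 - 1*2*(-30))) = 1/(I*sqrt(322) + (2 - 900 - 8 + 60)) = 1/(I*sqrt(322) - 846) = 1/(-846 + I*sqrt(322))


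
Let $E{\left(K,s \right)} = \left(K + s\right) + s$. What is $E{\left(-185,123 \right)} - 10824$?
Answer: $-10763$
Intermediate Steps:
$E{\left(K,s \right)} = K + 2 s$
$E{\left(-185,123 \right)} - 10824 = \left(-185 + 2 \cdot 123\right) - 10824 = \left(-185 + 246\right) - 10824 = 61 - 10824 = -10763$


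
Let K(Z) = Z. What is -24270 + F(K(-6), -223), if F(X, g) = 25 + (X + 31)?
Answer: -24220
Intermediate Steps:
F(X, g) = 56 + X (F(X, g) = 25 + (31 + X) = 56 + X)
-24270 + F(K(-6), -223) = -24270 + (56 - 6) = -24270 + 50 = -24220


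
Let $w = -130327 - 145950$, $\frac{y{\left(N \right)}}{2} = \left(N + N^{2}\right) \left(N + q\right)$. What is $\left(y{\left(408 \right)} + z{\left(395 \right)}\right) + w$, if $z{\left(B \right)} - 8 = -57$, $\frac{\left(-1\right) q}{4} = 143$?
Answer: $-55010342$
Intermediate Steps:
$q = -572$ ($q = \left(-4\right) 143 = -572$)
$z{\left(B \right)} = -49$ ($z{\left(B \right)} = 8 - 57 = -49$)
$y{\left(N \right)} = 2 \left(-572 + N\right) \left(N + N^{2}\right)$ ($y{\left(N \right)} = 2 \left(N + N^{2}\right) \left(N - 572\right) = 2 \left(N + N^{2}\right) \left(-572 + N\right) = 2 \left(-572 + N\right) \left(N + N^{2}\right)$)
$w = -276277$ ($w = -130327 - 145950 = -276277$)
$\left(y{\left(408 \right)} + z{\left(395 \right)}\right) + w = \left(2 \cdot 408 \left(-572 + 408^{2} - 232968\right) - 49\right) - 276277 = \left(2 \cdot 408 \left(-572 + 166464 - 232968\right) - 49\right) - 276277 = \left(2 \cdot 408 \left(-67076\right) - 49\right) - 276277 = \left(-54734016 - 49\right) - 276277 = -54734065 - 276277 = -55010342$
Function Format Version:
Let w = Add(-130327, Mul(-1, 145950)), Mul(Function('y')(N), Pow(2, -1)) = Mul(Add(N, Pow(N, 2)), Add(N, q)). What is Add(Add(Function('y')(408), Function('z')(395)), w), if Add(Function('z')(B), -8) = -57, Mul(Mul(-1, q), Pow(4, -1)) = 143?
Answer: -55010342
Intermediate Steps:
q = -572 (q = Mul(-4, 143) = -572)
Function('z')(B) = -49 (Function('z')(B) = Add(8, -57) = -49)
Function('y')(N) = Mul(2, Add(-572, N), Add(N, Pow(N, 2))) (Function('y')(N) = Mul(2, Mul(Add(N, Pow(N, 2)), Add(N, -572))) = Mul(2, Mul(Add(N, Pow(N, 2)), Add(-572, N))) = Mul(2, Mul(Add(-572, N), Add(N, Pow(N, 2)))) = Mul(2, Add(-572, N), Add(N, Pow(N, 2))))
w = -276277 (w = Add(-130327, -145950) = -276277)
Add(Add(Function('y')(408), Function('z')(395)), w) = Add(Add(Mul(2, 408, Add(-572, Pow(408, 2), Mul(-571, 408))), -49), -276277) = Add(Add(Mul(2, 408, Add(-572, 166464, -232968)), -49), -276277) = Add(Add(Mul(2, 408, -67076), -49), -276277) = Add(Add(-54734016, -49), -276277) = Add(-54734065, -276277) = -55010342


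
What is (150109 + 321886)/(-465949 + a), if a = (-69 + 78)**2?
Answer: -471995/465868 ≈ -1.0132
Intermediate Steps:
a = 81 (a = 9**2 = 81)
(150109 + 321886)/(-465949 + a) = (150109 + 321886)/(-465949 + 81) = 471995/(-465868) = 471995*(-1/465868) = -471995/465868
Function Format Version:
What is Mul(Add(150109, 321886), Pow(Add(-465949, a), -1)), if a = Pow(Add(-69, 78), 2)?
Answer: Rational(-471995, 465868) ≈ -1.0132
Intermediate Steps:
a = 81 (a = Pow(9, 2) = 81)
Mul(Add(150109, 321886), Pow(Add(-465949, a), -1)) = Mul(Add(150109, 321886), Pow(Add(-465949, 81), -1)) = Mul(471995, Pow(-465868, -1)) = Mul(471995, Rational(-1, 465868)) = Rational(-471995, 465868)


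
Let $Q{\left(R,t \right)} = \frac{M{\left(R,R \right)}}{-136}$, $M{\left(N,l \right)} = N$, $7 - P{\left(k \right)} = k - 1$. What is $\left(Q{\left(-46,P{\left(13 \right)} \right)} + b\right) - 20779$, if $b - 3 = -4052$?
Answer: $- \frac{1688281}{68} \approx -24828.0$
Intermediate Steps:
$P{\left(k \right)} = 8 - k$ ($P{\left(k \right)} = 7 - \left(k - 1\right) = 7 - \left(-1 + k\right) = 8 - k$)
$b = -4049$ ($b = 3 - 4052 = -4049$)
$Q{\left(R,t \right)} = - \frac{R}{136}$ ($Q{\left(R,t \right)} = \frac{R}{-136} = R \left(- \frac{1}{136}\right) = - \frac{R}{136}$)
$\left(Q{\left(-46,P{\left(13 \right)} \right)} + b\right) - 20779 = \left(\left(- \frac{1}{136}\right) \left(-46\right) - 4049\right) - 20779 = \left(\frac{23}{68} - 4049\right) - 20779 = - \frac{275309}{68} - 20779 = - \frac{1688281}{68}$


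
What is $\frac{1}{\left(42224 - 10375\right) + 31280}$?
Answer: $\frac{1}{63129} \approx 1.5841 \cdot 10^{-5}$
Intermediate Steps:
$\frac{1}{\left(42224 - 10375\right) + 31280} = \frac{1}{31849 + 31280} = \frac{1}{63129}$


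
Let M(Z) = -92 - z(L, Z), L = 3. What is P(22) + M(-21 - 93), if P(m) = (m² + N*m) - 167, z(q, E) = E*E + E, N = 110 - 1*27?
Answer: -10831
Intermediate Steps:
N = 83 (N = 110 - 27 = 83)
z(q, E) = E + E² (z(q, E) = E² + E = E + E²)
M(Z) = -92 - Z*(1 + Z)
P(m) = -167 + m² + 83*m (P(m) = (m² + 83*m) - 167 = -167 + m² + 83*m)
P(22) + M(-21 - 93) = (-167 + 22² + 83*22) + (-92 - (-21 - 93)*(1 + (-21 - 93))) = (-167 + 484 + 1826) + (-92 - 1*(-114)*(1 - 114)) = 2143 + (-92 - 1*(-114)*(-113)) = 2143 + (-92 - 12882) = 2143 - 12974 = -10831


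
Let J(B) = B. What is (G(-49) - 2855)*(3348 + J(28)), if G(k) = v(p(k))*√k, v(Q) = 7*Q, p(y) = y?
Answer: -9638480 - 8105776*I ≈ -9.6385e+6 - 8.1058e+6*I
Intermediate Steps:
G(k) = 7*k^(3/2) (G(k) = (7*k)*√k = 7*k^(3/2))
(G(-49) - 2855)*(3348 + J(28)) = (7*(-49)^(3/2) - 2855)*(3348 + 28) = (7*(-343*I) - 2855)*3376 = (-2401*I - 2855)*3376 = (-2855 - 2401*I)*3376 = -9638480 - 8105776*I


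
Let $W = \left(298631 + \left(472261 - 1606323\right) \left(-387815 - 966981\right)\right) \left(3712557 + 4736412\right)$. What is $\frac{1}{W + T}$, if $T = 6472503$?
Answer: $\frac{1}{12981189959791080030} \approx 7.7035 \cdot 10^{-20}$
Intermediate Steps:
$W = 12981189959784607527$ ($W = \left(298631 - -1536422661352\right) 8448969 = \left(298631 + 1536422661352\right) 8448969 = 1536422959983 \cdot 8448969 = 12981189959784607527$)
$\frac{1}{W + T} = \frac{1}{12981189959784607527 + 6472503} = \frac{1}{12981189959791080030}$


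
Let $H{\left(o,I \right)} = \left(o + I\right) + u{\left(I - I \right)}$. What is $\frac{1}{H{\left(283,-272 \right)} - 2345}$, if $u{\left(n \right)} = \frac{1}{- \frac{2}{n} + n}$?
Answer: $- \frac{1}{2334} \approx -0.00042845$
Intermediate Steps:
$u{\left(n \right)} = \frac{1}{n - \frac{2}{n}}$
$H{\left(o,I \right)} = I + o$ ($H{\left(o,I \right)} = \left(o + I\right) + \frac{I - I}{-2 + \left(I - I\right)^{2}} = \left(I + o\right) + \frac{0}{-2 + 0^{2}} = \left(I + o\right) + \frac{0}{-2 + 0} = \left(I + o\right) + \frac{0}{-2} = \left(I + o\right) + 0 \left(- \frac{1}{2}\right) = \left(I + o\right) + 0 = I + o$)
$\frac{1}{H{\left(283,-272 \right)} - 2345} = \frac{1}{\left(-272 + 283\right) - 2345} = \frac{1}{11 - 2345} = \frac{1}{-2334} = - \frac{1}{2334}$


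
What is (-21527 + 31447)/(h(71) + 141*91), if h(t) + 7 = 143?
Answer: 9920/12967 ≈ 0.76502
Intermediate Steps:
h(t) = 136 (h(t) = -7 + 143 = 136)
(-21527 + 31447)/(h(71) + 141*91) = (-21527 + 31447)/(136 + 141*91) = 9920/(136 + 12831) = 9920/12967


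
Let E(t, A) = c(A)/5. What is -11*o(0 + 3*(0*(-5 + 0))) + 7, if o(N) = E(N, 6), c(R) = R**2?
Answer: -361/5 ≈ -72.200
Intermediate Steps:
E(t, A) = A**2/5
o(N) = 36/5 (o(N) = (1/5)*6**2 = (1/5)*36 = 36/5)
-11*o(0 + 3*(0*(-5 + 0))) + 7 = -11*36/5 + 7 = -396/5 + 7 = -361/5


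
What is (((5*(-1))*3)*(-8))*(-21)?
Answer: -2520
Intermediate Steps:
(((5*(-1))*3)*(-8))*(-21) = (-5*3*(-8))*(-21) = -15*(-8)*(-21) = 120*(-21) = -2520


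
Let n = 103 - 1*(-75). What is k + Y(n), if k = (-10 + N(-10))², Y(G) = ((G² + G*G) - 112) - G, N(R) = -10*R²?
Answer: 1083178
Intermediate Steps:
n = 178 (n = 103 + 75 = 178)
Y(G) = -112 - G + 2*G² (Y(G) = ((G² + G²) - 112) - G = (2*G² - 112) - G = (-112 + 2*G²) - G = -112 - G + 2*G²)
k = 1020100 (k = (-10 - 10*(-10)²)² = (-10 - 10*100)² = (-10 - 1000)² = (-1010)² = 1020100)
k + Y(n) = 1020100 + (-112 - 1*178 + 2*178²) = 1020100 + (-112 - 178 + 2*31684) = 1020100 + (-112 - 178 + 63368) = 1020100 + 63078 = 1083178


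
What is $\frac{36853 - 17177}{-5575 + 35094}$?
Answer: $\frac{19676}{29519} \approx 0.66655$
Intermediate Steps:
$\frac{36853 - 17177}{-5575 + 35094} = \frac{19676}{29519}$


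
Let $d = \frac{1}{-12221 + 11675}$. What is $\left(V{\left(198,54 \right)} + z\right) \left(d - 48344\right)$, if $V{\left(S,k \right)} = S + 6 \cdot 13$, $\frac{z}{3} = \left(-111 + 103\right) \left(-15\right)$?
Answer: $- \frac{2797957450}{91} \approx -3.0747 \cdot 10^{7}$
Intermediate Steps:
$z = 360$ ($z = 3 \left(-111 + 103\right) \left(-15\right) = 3 \left(\left(-8\right) \left(-15\right)\right) = 3 \cdot 120 = 360$)
$d = - \frac{1}{546}$ ($d = \frac{1}{-546} = - \frac{1}{546} \approx -0.0018315$)
$V{\left(S,k \right)} = 78 + S$ ($V{\left(S,k \right)} = S + 78 = 78 + S$)
$\left(V{\left(198,54 \right)} + z\right) \left(d - 48344\right) = \left(\left(78 + 198\right) + 360\right) \left(- \frac{1}{546} - 48344\right) = \left(276 + 360\right) \left(- \frac{26395825}{546}\right) = 636 \left(- \frac{26395825}{546}\right) = - \frac{2797957450}{91}$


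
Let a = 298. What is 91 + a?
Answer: 389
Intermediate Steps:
91 + a = 91 + 298 = 389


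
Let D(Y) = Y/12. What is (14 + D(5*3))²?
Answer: 3721/16 ≈ 232.56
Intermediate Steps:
D(Y) = Y/12 (D(Y) = Y*(1/12) = Y/12)
(14 + D(5*3))² = (14 + (5*3)/12)² = (14 + (1/12)*15)² = (14 + 5/4)² = (61/4)² = 3721/16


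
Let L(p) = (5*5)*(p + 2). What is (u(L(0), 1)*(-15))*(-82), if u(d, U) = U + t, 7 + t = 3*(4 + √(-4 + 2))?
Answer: 7380 + 3690*I*√2 ≈ 7380.0 + 5218.4*I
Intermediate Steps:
t = 5 + 3*I*√2 (t = -7 + 3*(4 + √(-4 + 2)) = -7 + 3*(4 + √(-2)) = -7 + 3*(4 + I*√2) = -7 + (12 + 3*I*√2) = 5 + 3*I*√2 ≈ 5.0 + 4.2426*I)
L(p) = 50 + 25*p (L(p) = 25*(2 + p) = 50 + 25*p)
u(d, U) = 5 + U + 3*I*√2 (u(d, U) = U + (5 + 3*I*√2) = 5 + U + 3*I*√2)
(u(L(0), 1)*(-15))*(-82) = ((5 + 1 + 3*I*√2)*(-15))*(-82) = ((6 + 3*I*√2)*(-15))*(-82) = (-90 - 45*I*√2)*(-82) = 7380 + 3690*I*√2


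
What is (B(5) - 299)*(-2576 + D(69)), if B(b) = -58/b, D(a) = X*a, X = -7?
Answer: 4750627/5 ≈ 9.5013e+5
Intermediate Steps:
D(a) = -7*a
(B(5) - 299)*(-2576 + D(69)) = (-58/5 - 299)*(-2576 - 7*69) = (-58*1/5 - 299)*(-2576 - 483) = (-58/5 - 299)*(-3059) = -1553/5*(-3059) = 4750627/5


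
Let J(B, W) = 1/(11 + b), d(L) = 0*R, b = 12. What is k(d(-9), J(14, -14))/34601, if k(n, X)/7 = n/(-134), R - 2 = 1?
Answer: 0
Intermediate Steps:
R = 3 (R = 2 + 1 = 3)
d(L) = 0 (d(L) = 0*3 = 0)
J(B, W) = 1/23 (J(B, W) = 1/(11 + 12) = 1/23)
k(n, X) = -7*n/134 (k(n, X) = 7*(n/(-134)) = 7*(n*(-1/134)) = 7*(-n/134) = -7*n/134)
k(d(-9), J(14, -14))/34601 = -7/134*0/34601 = 0*(1/34601) = 0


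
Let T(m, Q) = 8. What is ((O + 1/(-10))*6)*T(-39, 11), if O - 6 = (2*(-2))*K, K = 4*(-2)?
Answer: 9096/5 ≈ 1819.2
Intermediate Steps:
K = -8
O = 38 (O = 6 + (2*(-2))*(-8) = 6 - 4*(-8) = 6 + 32 = 38)
((O + 1/(-10))*6)*T(-39, 11) = ((38 + 1/(-10))*6)*8 = ((38 - 1/10)*6)*8 = ((379/10)*6)*8 = (1137/5)*8 = 9096/5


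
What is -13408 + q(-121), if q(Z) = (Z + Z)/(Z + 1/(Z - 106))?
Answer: -184118005/13734 ≈ -13406.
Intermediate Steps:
q(Z) = 2*Z/(Z + 1/(-106 + Z)) (q(Z) = (2*Z)/(Z + 1/(-106 + Z)) = 2*Z/(Z + 1/(-106 + Z)))
-13408 + q(-121) = -13408 + 2*(-121)*(-106 - 121)/(1 + (-121)² - 106*(-121)) = -13408 + 2*(-121)*(-227)/(1 + 14641 + 12826) = -13408 + 2*(-121)*(-227)/27468 = -13408 + 2*(-121)*(1/27468)*(-227) = -13408 + 27467/13734 = -184118005/13734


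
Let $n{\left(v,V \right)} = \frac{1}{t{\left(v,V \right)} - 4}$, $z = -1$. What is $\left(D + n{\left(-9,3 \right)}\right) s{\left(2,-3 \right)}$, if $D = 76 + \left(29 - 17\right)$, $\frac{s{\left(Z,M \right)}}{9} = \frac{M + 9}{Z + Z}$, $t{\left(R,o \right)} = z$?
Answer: $\frac{11853}{10} \approx 1185.3$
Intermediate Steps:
$t{\left(R,o \right)} = -1$
$n{\left(v,V \right)} = - \frac{1}{5}$ ($n{\left(v,V \right)} = \frac{1}{-1 - 4} = \frac{1}{-5} = - \frac{1}{5}$)
$s{\left(Z,M \right)} = \frac{9 \left(9 + M\right)}{2 Z}$ ($s{\left(Z,M \right)} = 9 \frac{M + 9}{Z + Z} = 9 \frac{9 + M}{2 Z} = \frac{9 \left(9 + M\right)}{2 Z}$)
$D = 88$ ($D = 76 + \left(29 - 17\right) = 76 + 12 = 88$)
$\left(D + n{\left(-9,3 \right)}\right) s{\left(2,-3 \right)} = \left(88 - \frac{1}{5}\right) \frac{9 \left(9 - 3\right)}{2 \cdot 2} = \frac{439 \cdot \frac{9}{2} \cdot \frac{1}{2} \cdot 6}{5} = \frac{439}{5} \cdot \frac{27}{2} = \frac{11853}{10}$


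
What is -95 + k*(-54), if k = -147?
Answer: 7843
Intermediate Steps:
-95 + k*(-54) = -95 - 147*(-54) = -95 + 7938 = 7843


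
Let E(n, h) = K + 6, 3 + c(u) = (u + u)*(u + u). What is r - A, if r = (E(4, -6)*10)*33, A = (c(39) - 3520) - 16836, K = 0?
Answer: 16255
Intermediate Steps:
c(u) = -3 + 4*u² (c(u) = -3 + (u + u)*(u + u) = -3 + (2*u)*(2*u) = -3 + 4*u²)
E(n, h) = 6 (E(n, h) = 0 + 6 = 6)
A = -14275 (A = ((-3 + 4*39²) - 3520) - 16836 = ((-3 + 4*1521) - 3520) - 16836 = ((-3 + 6084) - 3520) - 16836 = (6081 - 3520) - 16836 = 2561 - 16836 = -14275)
r = 1980 (r = (6*10)*33 = 60*33 = 1980)
r - A = 1980 - 1*(-14275) = 1980 + 14275 = 16255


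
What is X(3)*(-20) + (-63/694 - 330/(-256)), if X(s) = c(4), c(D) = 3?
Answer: -2611737/44416 ≈ -58.802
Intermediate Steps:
X(s) = 3
X(3)*(-20) + (-63/694 - 330/(-256)) = 3*(-20) + (-63/694 - 330/(-256)) = -60 + (-63*1/694 - 330*(-1/256)) = -60 + (-63/694 + 165/128) = -60 + 53223/44416 = -2611737/44416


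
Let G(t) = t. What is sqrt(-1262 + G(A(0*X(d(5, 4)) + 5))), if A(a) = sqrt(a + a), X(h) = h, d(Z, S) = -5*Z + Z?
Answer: sqrt(-1262 + sqrt(10)) ≈ 35.48*I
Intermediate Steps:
d(Z, S) = -4*Z
A(a) = sqrt(2)*sqrt(a) (A(a) = sqrt(2*a) = sqrt(2)*sqrt(a))
sqrt(-1262 + G(A(0*X(d(5, 4)) + 5))) = sqrt(-1262 + sqrt(2)*sqrt(0*(-4*5) + 5)) = sqrt(-1262 + sqrt(2)*sqrt(0*(-20) + 5)) = sqrt(-1262 + sqrt(2)*sqrt(0 + 5)) = sqrt(-1262 + sqrt(2)*sqrt(5)) = sqrt(-1262 + sqrt(10))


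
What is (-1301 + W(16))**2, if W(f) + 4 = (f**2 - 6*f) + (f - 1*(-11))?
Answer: 1249924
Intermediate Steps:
W(f) = 7 + f**2 - 5*f (W(f) = -4 + ((f**2 - 6*f) + (f - 1*(-11))) = -4 + ((f**2 - 6*f) + (f + 11)) = -4 + ((f**2 - 6*f) + (11 + f)) = -4 + (11 + f**2 - 5*f) = 7 + f**2 - 5*f)
(-1301 + W(16))**2 = (-1301 + (7 + 16**2 - 5*16))**2 = (-1301 + (7 + 256 - 80))**2 = (-1301 + 183)**2 = (-1118)**2 = 1249924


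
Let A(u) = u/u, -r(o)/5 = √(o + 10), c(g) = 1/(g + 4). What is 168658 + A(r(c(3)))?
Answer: 168659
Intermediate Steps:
c(g) = 1/(4 + g)
r(o) = -5*√(10 + o) (r(o) = -5*√(o + 10) = -5*√(10 + o))
A(u) = 1
168658 + A(r(c(3))) = 168658 + 1 = 168659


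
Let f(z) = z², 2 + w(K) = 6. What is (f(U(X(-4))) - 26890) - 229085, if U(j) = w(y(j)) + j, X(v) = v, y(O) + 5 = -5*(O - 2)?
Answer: -255975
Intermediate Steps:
y(O) = 5 - 5*O (y(O) = -5 - 5*(O - 2) = -5 - 5*(-2 + O) = -5 + (10 - 5*O) = 5 - 5*O)
w(K) = 4 (w(K) = -2 + 6 = 4)
U(j) = 4 + j
(f(U(X(-4))) - 26890) - 229085 = ((4 - 4)² - 26890) - 229085 = (0² - 26890) - 229085 = (0 - 26890) - 229085 = -26890 - 229085 = -255975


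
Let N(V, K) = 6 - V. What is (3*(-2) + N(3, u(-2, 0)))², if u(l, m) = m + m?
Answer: 9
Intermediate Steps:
u(l, m) = 2*m
(3*(-2) + N(3, u(-2, 0)))² = (3*(-2) + (6 - 1*3))² = (-6 + (6 - 3))² = (-6 + 3)² = (-3)² = 9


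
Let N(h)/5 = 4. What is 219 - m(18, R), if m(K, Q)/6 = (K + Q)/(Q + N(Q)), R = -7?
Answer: 2781/13 ≈ 213.92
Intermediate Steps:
N(h) = 20 (N(h) = 5*4 = 20)
m(K, Q) = 6*(K + Q)/(20 + Q) (m(K, Q) = 6*((K + Q)/(Q + 20)) = 6*((K + Q)/(20 + Q)) = 6*(K + Q)/(20 + Q))
219 - m(18, R) = 219 - 6*(18 - 7)/(20 - 7) = 219 - 6*11/13 = 219 - 1*66/13 = 219 - 66/13 = 2781/13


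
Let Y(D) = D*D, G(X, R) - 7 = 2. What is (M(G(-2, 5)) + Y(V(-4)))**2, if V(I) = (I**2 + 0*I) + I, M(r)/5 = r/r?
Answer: 22201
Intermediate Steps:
G(X, R) = 9 (G(X, R) = 7 + 2 = 9)
M(r) = 5 (M(r) = 5*(r/r) = 5*1 = 5)
V(I) = I + I**2 (V(I) = (I**2 + 0) + I = I**2 + I = I + I**2)
Y(D) = D**2
(M(G(-2, 5)) + Y(V(-4)))**2 = (5 + (-4*(1 - 4))**2)**2 = (5 + (-4*(-3))**2)**2 = (5 + 12**2)**2 = (5 + 144)**2 = 149**2 = 22201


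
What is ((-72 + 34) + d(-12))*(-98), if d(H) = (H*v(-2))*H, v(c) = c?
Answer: 31948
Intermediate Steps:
d(H) = -2*H² (d(H) = (H*(-2))*H = (-2*H)*H = -2*H²)
((-72 + 34) + d(-12))*(-98) = ((-72 + 34) - 2*(-12)²)*(-98) = (-38 - 2*144)*(-98) = (-38 - 288)*(-98) = -326*(-98) = 31948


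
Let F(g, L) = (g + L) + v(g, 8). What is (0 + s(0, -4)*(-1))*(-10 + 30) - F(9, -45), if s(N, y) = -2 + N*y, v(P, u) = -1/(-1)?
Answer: 75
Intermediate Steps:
v(P, u) = 1 (v(P, u) = -1*(-1) = 1)
F(g, L) = 1 + L + g (F(g, L) = (g + L) + 1 = (L + g) + 1 = 1 + L + g)
(0 + s(0, -4)*(-1))*(-10 + 30) - F(9, -45) = (0 + (-2 + 0*(-4))*(-1))*(-10 + 30) - (1 - 45 + 9) = (0 + (-2 + 0)*(-1))*20 - 1*(-35) = (0 - 2*(-1))*20 + 35 = (0 + 2)*20 + 35 = 2*20 + 35 = 40 + 35 = 75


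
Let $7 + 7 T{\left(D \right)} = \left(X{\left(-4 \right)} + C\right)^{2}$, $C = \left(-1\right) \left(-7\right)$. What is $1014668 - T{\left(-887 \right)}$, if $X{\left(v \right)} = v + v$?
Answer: $\frac{7102682}{7} \approx 1.0147 \cdot 10^{6}$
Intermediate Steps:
$X{\left(v \right)} = 2 v$
$C = 7$
$T{\left(D \right)} = - \frac{6}{7}$ ($T{\left(D \right)} = -1 + \frac{\left(2 \left(-4\right) + 7\right)^{2}}{7} = -1 + \frac{\left(-8 + 7\right)^{2}}{7} = -1 + \frac{\left(-1\right)^{2}}{7} = -1 + \frac{1}{7} \cdot 1 = -1 + \frac{1}{7} = - \frac{6}{7}$)
$1014668 - T{\left(-887 \right)} = 1014668 - - \frac{6}{7} = 1014668 + \frac{6}{7} = \frac{7102682}{7}$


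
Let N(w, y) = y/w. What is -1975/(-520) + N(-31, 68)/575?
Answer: 7033803/1853800 ≈ 3.7943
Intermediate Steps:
-1975/(-520) + N(-31, 68)/575 = -1975/(-520) + (68/(-31))/575 = -1975*(-1/520) + (68*(-1/31))*(1/575) = 395/104 - 68/31*1/575 = 395/104 - 68/17825 = 7033803/1853800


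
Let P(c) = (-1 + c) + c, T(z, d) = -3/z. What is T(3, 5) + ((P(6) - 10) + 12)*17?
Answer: 220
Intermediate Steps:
P(c) = -1 + 2*c
T(3, 5) + ((P(6) - 10) + 12)*17 = -3/3 + (((-1 + 2*6) - 10) + 12)*17 = -3*⅓ + (((-1 + 12) - 10) + 12)*17 = -1 + ((11 - 10) + 12)*17 = -1 + (1 + 12)*17 = -1 + 13*17 = -1 + 221 = 220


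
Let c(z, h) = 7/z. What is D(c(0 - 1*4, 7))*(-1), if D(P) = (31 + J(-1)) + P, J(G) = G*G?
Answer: -121/4 ≈ -30.250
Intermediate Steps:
J(G) = G**2
D(P) = 32 + P (D(P) = (31 + (-1)**2) + P = (31 + 1) + P = 32 + P)
D(c(0 - 1*4, 7))*(-1) = (32 + 7/(0 - 1*4))*(-1) = (32 + 7/(0 - 4))*(-1) = (32 + 7/(-4))*(-1) = (32 + 7*(-1/4))*(-1) = (32 - 7/4)*(-1) = (121/4)*(-1) = -121/4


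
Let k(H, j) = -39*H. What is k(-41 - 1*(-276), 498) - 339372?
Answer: -348537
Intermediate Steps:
k(-41 - 1*(-276), 498) - 339372 = -39*(-41 - 1*(-276)) - 339372 = -39*(-41 + 276) - 339372 = -39*235 - 339372 = -9165 - 339372 = -348537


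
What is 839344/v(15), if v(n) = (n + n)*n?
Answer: 419672/225 ≈ 1865.2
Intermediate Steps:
v(n) = 2*n² (v(n) = (2*n)*n = 2*n²)
839344/v(15) = 839344/((2*15²)) = 839344/((2*225)) = 839344/450 = 839344*(1/450) = 419672/225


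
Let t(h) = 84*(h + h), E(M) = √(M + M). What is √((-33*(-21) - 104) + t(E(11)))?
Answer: √(589 + 168*√22) ≈ 37.108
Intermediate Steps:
E(M) = √2*√M (E(M) = √(2*M) = √2*√M)
t(h) = 168*h (t(h) = 84*(2*h) = 168*h)
√((-33*(-21) - 104) + t(E(11))) = √((-33*(-21) - 104) + 168*(√2*√11)) = √((693 - 104) + 168*√22) = √(589 + 168*√22)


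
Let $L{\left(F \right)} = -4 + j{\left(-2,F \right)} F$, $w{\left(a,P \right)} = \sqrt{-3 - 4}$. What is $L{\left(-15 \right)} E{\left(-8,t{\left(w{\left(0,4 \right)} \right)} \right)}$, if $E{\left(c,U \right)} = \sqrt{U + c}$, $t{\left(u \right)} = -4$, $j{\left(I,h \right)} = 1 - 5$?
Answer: $112 i \sqrt{3} \approx 193.99 i$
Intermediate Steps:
$w{\left(a,P \right)} = i \sqrt{7}$ ($w{\left(a,P \right)} = \sqrt{-7} = i \sqrt{7}$)
$j{\left(I,h \right)} = -4$ ($j{\left(I,h \right)} = 1 - 5 = -4$)
$L{\left(F \right)} = -4 - 4 F$
$L{\left(-15 \right)} E{\left(-8,t{\left(w{\left(0,4 \right)} \right)} \right)} = \left(-4 - -60\right) \sqrt{-4 - 8} = \left(-4 + 60\right) \sqrt{-12} = 56 \cdot 2 i \sqrt{3} = 112 i \sqrt{3}$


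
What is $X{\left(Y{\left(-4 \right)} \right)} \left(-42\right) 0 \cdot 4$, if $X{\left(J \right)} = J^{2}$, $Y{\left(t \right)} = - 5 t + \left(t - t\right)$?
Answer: $0$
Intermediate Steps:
$Y{\left(t \right)} = - 5 t$ ($Y{\left(t \right)} = - 5 t + 0 = - 5 t$)
$X{\left(Y{\left(-4 \right)} \right)} \left(-42\right) 0 \cdot 4 = \left(\left(-5\right) \left(-4\right)\right)^{2} \left(-42\right) 0 \cdot 4 = 20^{2} \left(-42\right) 0 = 400 \left(-42\right) 0 = \left(-16800\right) 0 = 0$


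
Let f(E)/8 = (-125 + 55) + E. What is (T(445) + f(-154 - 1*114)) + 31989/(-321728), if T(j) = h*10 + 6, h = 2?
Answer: -861619573/321728 ≈ -2678.1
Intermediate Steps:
f(E) = -560 + 8*E (f(E) = 8*((-125 + 55) + E) = 8*(-70 + E) = -560 + 8*E)
T(j) = 26 (T(j) = 2*10 + 6 = 20 + 6 = 26)
(T(445) + f(-154 - 1*114)) + 31989/(-321728) = (26 + (-560 + 8*(-154 - 1*114))) + 31989/(-321728) = (26 + (-560 + 8*(-154 - 114))) + 31989*(-1/321728) = (26 + (-560 + 8*(-268))) - 31989/321728 = (26 + (-560 - 2144)) - 31989/321728 = (26 - 2704) - 31989/321728 = -2678 - 31989/321728 = -861619573/321728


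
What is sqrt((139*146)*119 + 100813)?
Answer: sqrt(2515799) ≈ 1586.1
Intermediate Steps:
sqrt((139*146)*119 + 100813) = sqrt(20294*119 + 100813) = sqrt(2414986 + 100813) = sqrt(2515799)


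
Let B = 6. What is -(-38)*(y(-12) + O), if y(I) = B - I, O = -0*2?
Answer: 684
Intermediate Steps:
O = 0 (O = -3*0 = 0)
y(I) = 6 - I
-(-38)*(y(-12) + O) = -(-38)*((6 - 1*(-12)) + 0) = -(-38)*((6 + 12) + 0) = -(-38)*(18 + 0) = -(-38)*18 = -1*(-684) = 684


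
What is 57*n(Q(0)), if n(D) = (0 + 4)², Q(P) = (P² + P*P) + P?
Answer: 912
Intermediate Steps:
Q(P) = P + 2*P² (Q(P) = (P² + P²) + P = 2*P² + P = P + 2*P²)
n(D) = 16 (n(D) = 4² = 16)
57*n(Q(0)) = 57*16 = 912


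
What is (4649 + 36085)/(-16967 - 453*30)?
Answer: -40734/30557 ≈ -1.3330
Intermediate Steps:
(4649 + 36085)/(-16967 - 453*30) = 40734/(-16967 - 13590) = 40734/(-30557) = 40734*(-1/30557) = -40734/30557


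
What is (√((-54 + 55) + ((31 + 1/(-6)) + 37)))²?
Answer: 413/6 ≈ 68.833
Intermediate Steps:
(√((-54 + 55) + ((31 + 1/(-6)) + 37)))² = (√(1 + ((31 - ⅙) + 37)))² = (√(1 + (185/6 + 37)))² = (√(1 + 407/6))² = (√(413/6))² = (√2478/6)² = 413/6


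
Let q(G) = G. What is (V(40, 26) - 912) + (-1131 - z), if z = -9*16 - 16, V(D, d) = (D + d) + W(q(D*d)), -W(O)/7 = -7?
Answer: -1768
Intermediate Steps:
W(O) = 49 (W(O) = -7*(-7) = 49)
V(D, d) = 49 + D + d (V(D, d) = (D + d) + 49 = 49 + D + d)
z = -160 (z = -144 - 16 = -160)
(V(40, 26) - 912) + (-1131 - z) = ((49 + 40 + 26) - 912) + (-1131 - 1*(-160)) = (115 - 912) + (-1131 + 160) = -797 - 971 = -1768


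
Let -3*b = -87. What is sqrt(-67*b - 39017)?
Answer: 64*I*sqrt(10) ≈ 202.39*I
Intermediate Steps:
b = 29 (b = -1/3*(-87) = 29)
sqrt(-67*b - 39017) = sqrt(-67*29 - 39017) = sqrt(-1943 - 39017) = sqrt(-40960) = 64*I*sqrt(10)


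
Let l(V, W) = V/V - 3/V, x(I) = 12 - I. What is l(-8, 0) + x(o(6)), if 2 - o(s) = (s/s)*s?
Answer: 139/8 ≈ 17.375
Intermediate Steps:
o(s) = 2 - s (o(s) = 2 - s/s*s = 2 - s)
l(V, W) = 1 - 3/V
l(-8, 0) + x(o(6)) = (-3 - 8)/(-8) + (12 - (2 - 1*6)) = -⅛*(-11) + (12 - (2 - 6)) = 11/8 + (12 - 1*(-4)) = 11/8 + (12 + 4) = 11/8 + 16 = 139/8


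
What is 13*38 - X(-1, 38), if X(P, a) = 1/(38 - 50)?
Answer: 5929/12 ≈ 494.08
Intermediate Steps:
X(P, a) = -1/12 (X(P, a) = 1/(-12) = -1/12)
13*38 - X(-1, 38) = 13*38 - 1*(-1/12) = 494 + 1/12 = 5929/12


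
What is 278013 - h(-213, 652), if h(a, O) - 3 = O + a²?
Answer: 231989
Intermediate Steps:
h(a, O) = 3 + O + a² (h(a, O) = 3 + (O + a²) = 3 + O + a²)
278013 - h(-213, 652) = 278013 - (3 + 652 + (-213)²) = 278013 - (3 + 652 + 45369) = 278013 - 1*46024 = 278013 - 46024 = 231989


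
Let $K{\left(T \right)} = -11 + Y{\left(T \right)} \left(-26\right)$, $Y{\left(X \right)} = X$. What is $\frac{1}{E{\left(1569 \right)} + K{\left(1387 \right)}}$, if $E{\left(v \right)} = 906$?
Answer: $- \frac{1}{35167} \approx -2.8436 \cdot 10^{-5}$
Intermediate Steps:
$K{\left(T \right)} = -11 - 26 T$ ($K{\left(T \right)} = -11 + T \left(-26\right) = -11 - 26 T$)
$\frac{1}{E{\left(1569 \right)} + K{\left(1387 \right)}} = \frac{1}{906 - 36073} = \frac{1}{-35167} = - \frac{1}{35167}$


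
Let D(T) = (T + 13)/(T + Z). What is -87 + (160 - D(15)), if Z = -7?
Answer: 139/2 ≈ 69.500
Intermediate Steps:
D(T) = (13 + T)/(-7 + T) (D(T) = (T + 13)/(T - 7) = (13 + T)/(-7 + T))
-87 + (160 - D(15)) = -87 + (160 - (13 + 15)/(-7 + 15)) = -87 + (160 - 28/8) = -87 + (160 - 1*7/2) = -87 + (160 - 7/2) = -87 + 313/2 = 139/2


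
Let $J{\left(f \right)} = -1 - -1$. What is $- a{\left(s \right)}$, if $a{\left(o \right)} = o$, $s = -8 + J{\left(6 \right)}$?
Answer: $8$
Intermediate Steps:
$J{\left(f \right)} = 0$ ($J{\left(f \right)} = -1 + 1 = 0$)
$s = -8$ ($s = -8 + 0 = -8$)
$- a{\left(s \right)} = \left(-1\right) \left(-8\right) = 8$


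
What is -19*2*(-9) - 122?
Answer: 220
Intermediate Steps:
-19*2*(-9) - 122 = -38*(-9) - 122 = 342 - 122 = 220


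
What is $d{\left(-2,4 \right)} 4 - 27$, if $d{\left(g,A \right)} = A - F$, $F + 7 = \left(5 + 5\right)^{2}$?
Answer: $-383$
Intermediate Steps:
$F = 93$ ($F = -7 + \left(5 + 5\right)^{2} = -7 + 10^{2} = -7 + 100 = 93$)
$d{\left(g,A \right)} = -93 + A$ ($d{\left(g,A \right)} = A - 93 = -93 + A$)
$d{\left(-2,4 \right)} 4 - 27 = \left(-93 + 4\right) 4 - 27 = \left(-89\right) 4 - 27 = -356 - 27 = -383$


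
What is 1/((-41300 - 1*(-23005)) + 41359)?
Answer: 1/23064 ≈ 4.3358e-5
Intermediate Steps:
1/((-41300 - 1*(-23005)) + 41359) = 1/((-41300 + 23005) + 41359) = 1/(-18295 + 41359) = 1/23064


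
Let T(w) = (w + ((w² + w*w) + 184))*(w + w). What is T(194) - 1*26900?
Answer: 29325300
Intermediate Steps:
T(w) = 2*w*(184 + w + 2*w²) (T(w) = (w + ((w² + w²) + 184))*(2*w) = (w + (2*w² + 184))*(2*w) = (w + (184 + 2*w²))*(2*w) = (184 + w + 2*w²)*(2*w) = 2*w*(184 + w + 2*w²))
T(194) - 1*26900 = 2*194*(184 + 194 + 2*194²) - 1*26900 = 2*194*(184 + 194 + 2*37636) - 26900 = 2*194*(184 + 194 + 75272) - 26900 = 2*194*75650 - 26900 = 29352200 - 26900 = 29325300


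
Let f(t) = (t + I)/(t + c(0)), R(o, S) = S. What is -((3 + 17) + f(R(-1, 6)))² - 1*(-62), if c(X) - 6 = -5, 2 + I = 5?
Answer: -19163/49 ≈ -391.08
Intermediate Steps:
I = 3 (I = -2 + 5 = 3)
c(X) = 1 (c(X) = 6 - 5 = 1)
f(t) = (3 + t)/(1 + t) (f(t) = (t + 3)/(t + 1) = (3 + t)/(1 + t))
-((3 + 17) + f(R(-1, 6)))² - 1*(-62) = -((3 + 17) + (3 + 6)/(1 + 6))² - 1*(-62) = -(20 + 9/7)² + 62 = -(149/7)² + 62 = -1*22201/49 + 62 = -22201/49 + 62 = -19163/49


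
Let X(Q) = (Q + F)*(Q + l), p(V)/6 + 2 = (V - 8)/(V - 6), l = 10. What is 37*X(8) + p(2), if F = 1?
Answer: 5991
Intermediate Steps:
p(V) = -12 + 6*(-8 + V)/(-6 + V) (p(V) = -12 + 6*((V - 8)/(V - 6)) = -12 + 6*((-8 + V)/(-6 + V)) = -12 + 6*(-8 + V)/(-6 + V))
X(Q) = (1 + Q)*(10 + Q) (X(Q) = (Q + 1)*(Q + 10) = (1 + Q)*(10 + Q))
37*X(8) + p(2) = 37*(10 + 8**2 + 11*8) + 6*(4 - 1*2)/(-6 + 2) = 37*(10 + 64 + 88) + 6*(4 - 2)/(-4) = 37*162 + 6*(-1/4)*2 = 5994 - 3 = 5991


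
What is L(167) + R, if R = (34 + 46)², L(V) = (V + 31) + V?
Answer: 6765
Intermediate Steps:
L(V) = 31 + 2*V (L(V) = (31 + V) + V = 31 + 2*V)
R = 6400 (R = 80² = 6400)
L(167) + R = (31 + 2*167) + 6400 = (31 + 334) + 6400 = 365 + 6400 = 6765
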